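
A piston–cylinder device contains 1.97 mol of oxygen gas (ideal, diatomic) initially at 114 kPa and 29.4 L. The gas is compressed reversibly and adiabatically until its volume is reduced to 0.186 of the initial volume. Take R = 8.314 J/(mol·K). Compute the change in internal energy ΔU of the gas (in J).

8040 J

T₁ = P₁V₁/(nR) = 114×29.4/(1.97×8.314) = 205 K.
Adiabatic: TV^(γ−1) = const ⇒ T₂ = 205×(5.38)^0.400 = 401 K; PV^γ = const ⇒ P₂ = 1200 kPa.
For an ideal gas ΔU = nCvΔT with Cv = (5/2)R = 20.8 J/(mol·K).
ΔU = 1.97×20.8×(401−205) = 8040 J.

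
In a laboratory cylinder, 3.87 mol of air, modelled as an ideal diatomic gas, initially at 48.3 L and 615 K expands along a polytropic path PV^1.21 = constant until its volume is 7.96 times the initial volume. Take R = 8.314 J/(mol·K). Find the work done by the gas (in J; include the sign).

P₁ = nRT₁/V₁ = 3.87×8.314×615/48.3 = 410 kPa.
Polytropic n=1.21: T₂ = T₁(V₁/V₂)^(n−1) = 615×(0.126)^0.21 = 398 K; P₂ = P₁(V₁/V₂)^n = 33.3 kPa.
W = (P₁V₁−P₂V₂)/(n−1) = (410×48.3−33.3×384)/0.21 = 33300 J.

33300 J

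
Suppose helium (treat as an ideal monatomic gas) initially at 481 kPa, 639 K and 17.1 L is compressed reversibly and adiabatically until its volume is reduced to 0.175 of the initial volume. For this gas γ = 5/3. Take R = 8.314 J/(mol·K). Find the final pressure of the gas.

8790 kPa

Adiabatic: TV^(γ−1) = const ⇒ T₂ = 639×(5.71)^0.667 = 2040 K; PV^γ = const ⇒ P₂ = 8790 kPa.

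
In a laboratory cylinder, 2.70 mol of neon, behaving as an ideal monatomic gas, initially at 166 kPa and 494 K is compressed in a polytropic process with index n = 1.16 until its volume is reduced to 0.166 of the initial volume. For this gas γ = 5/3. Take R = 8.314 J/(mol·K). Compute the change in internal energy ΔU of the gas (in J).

5540 J

V₁ = nRT₁/P₁ = 2.70×8.314×494/166 = 66.8 L.
Polytropic n=1.16: T₂ = T₁(V₁/V₂)^(n−1) = 494×(6.02)^0.16 = 658 K; P₂ = P₁(V₁/V₂)^n = 1330 kPa.
For an ideal gas ΔU = nCvΔT with Cv = (3/2)R = 12.5 J/(mol·K).
ΔU = 2.70×12.5×(658−494) = 5540 J.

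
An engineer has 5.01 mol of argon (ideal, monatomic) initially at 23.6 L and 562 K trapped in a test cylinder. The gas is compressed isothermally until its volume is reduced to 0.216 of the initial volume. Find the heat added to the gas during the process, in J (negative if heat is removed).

-35900 J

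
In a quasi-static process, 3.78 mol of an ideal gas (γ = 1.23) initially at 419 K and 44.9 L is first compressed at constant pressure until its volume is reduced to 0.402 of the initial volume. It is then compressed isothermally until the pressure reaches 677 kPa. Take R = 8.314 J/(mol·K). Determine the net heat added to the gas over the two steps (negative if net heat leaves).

P₁ = nRT₁/V₁ = 3.78×8.314×419/44.9 = 293 kPa.
Step 1 — Isobaric: P stays 293 kPa; V/T = const ⇒ T₂ = 168 K, V₂ = 18.0 L.
W = PΔV = 293×(18.0−44.9) kPa·L = -7870 J.
ΔU = nCvΔT = 3.78×36.1×(168−419) = -34200 J.
Q = ΔU + W = nCpΔT = -42100 J.
State after step 1: P = 293 kPa, V = 18.0 L, T = 168 K.
Step 2 — Isothermal: T stays 168 K; PV = const ⇒ V₂ = 7.82 L, P₂ = 677 kPa.
ΔU = 0 (ideal gas, T constant).
W = nRT ln(V₂/V₁) = 3.78×8.314×168×ln(0.433) = -4430 J.
Q = ΔU + W = -4430 J.
Net over both steps: W = -12300 J, Q = -46500 J, ΔU = -34200 J.

-46500 J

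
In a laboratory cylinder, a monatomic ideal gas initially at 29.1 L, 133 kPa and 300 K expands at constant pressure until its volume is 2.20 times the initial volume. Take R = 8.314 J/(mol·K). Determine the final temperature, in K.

Isobaric: P stays 133 kPa; V/T = const ⇒ T₂ = 660 K, V₂ = 64.0 L.

660 K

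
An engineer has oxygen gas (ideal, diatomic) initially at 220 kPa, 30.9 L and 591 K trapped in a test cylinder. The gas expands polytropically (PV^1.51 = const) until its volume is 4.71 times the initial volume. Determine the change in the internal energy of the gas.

-9280 J

n = P₁V₁/(RT₁) = 220×30.9/(8.314×591) = 1.38 mol.
Polytropic n=1.51: T₂ = T₁(V₁/V₂)^(n−1) = 591×(0.212)^0.51 = 268 K; P₂ = P₁(V₁/V₂)^n = 21.2 kPa.
For an ideal gas ΔU = nCvΔT with Cv = (5/2)R = 20.8 J/(mol·K).
ΔU = 1.38×20.8×(268−591) = -9280 J.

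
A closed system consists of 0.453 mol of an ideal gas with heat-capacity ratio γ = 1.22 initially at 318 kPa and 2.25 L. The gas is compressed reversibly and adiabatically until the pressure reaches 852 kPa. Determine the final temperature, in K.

T₁ = P₁V₁/(nR) = 318×2.25/(0.453×8.314) = 190 K.
Adiabatic: T₂/T₁ = (P₂/P₁)^((γ−1)/γ) ⇒ T₂ = 190×(2.68)^0.180 = 227 K; V₂ = 1.00 L.

227 K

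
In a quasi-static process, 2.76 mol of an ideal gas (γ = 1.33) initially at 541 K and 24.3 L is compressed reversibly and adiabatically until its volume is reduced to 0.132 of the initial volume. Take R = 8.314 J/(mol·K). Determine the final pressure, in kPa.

P₁ = nRT₁/V₁ = 2.76×8.314×541/24.3 = 511 kPa.
Adiabatic: TV^(γ−1) = const ⇒ T₂ = 541×(7.58)^0.330 = 1060 K; PV^γ = const ⇒ P₂ = 7550 kPa.

7550 kPa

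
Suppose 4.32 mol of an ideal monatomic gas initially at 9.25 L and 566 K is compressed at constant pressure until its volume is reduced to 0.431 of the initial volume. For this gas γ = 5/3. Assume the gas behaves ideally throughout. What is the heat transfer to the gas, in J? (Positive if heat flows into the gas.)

-28900 J

P₁ = nRT₁/V₁ = 4.32×8.314×566/9.25 = 2200 kPa.
Isobaric: P stays 2200 kPa; V/T = const ⇒ T₂ = 244 K, V₂ = 3.99 L.
W = PΔV = 2200×(3.99−9.25) kPa·L = -11600 J.
ΔU = nCvΔT = 4.32×12.5×(244−566) = -17400 J.
Q = ΔU + W = nCpΔT = -28900 J.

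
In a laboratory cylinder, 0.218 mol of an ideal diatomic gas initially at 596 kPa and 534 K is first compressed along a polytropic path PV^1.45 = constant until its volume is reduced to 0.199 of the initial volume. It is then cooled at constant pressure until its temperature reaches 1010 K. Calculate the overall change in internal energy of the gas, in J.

V₁ = nRT₁/P₁ = 0.218×8.314×534/596 = 1.62 L.
Step 1 — Polytropic n=1.45: T₂ = T₁(V₁/V₂)^(n−1) = 534×(5.03)^0.45 = 1100 K; P₂ = P₁(V₁/V₂)^n = 6190 kPa.
W = (P₁V₁−P₂V₂)/(n−1) = (596×1.62−6190×0.323)/0.45 = -2300 J.
ΔU = nCvΔT = 0.218×20.8×(1100−534) = 2580 J.
Q = ΔU + W = 287 J.
State after step 1: P = 6190 kPa, V = 0.323 L, T = 1100 K.
Step 2 — Isobaric: P stays 6190 kPa; V/T = const ⇒ T₂ = 1010 K, V₂ = 0.296 L.
W = PΔV = 6190×(0.296−0.323) kPa·L = -171 J.
ΔU = nCvΔT = 0.218×20.8×(1010−1100) = -427 J.
Q = ΔU + W = nCpΔT = -598 J.
Net over both steps: W = -2470 J, Q = -311 J, ΔU = 2160 J.

2160 J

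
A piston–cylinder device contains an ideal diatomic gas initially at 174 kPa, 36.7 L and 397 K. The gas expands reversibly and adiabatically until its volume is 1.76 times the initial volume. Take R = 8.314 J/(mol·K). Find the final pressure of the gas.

78.9 kPa

Adiabatic: TV^(γ−1) = const ⇒ T₂ = 397×(0.568)^0.400 = 317 K; PV^γ = const ⇒ P₂ = 78.9 kPa.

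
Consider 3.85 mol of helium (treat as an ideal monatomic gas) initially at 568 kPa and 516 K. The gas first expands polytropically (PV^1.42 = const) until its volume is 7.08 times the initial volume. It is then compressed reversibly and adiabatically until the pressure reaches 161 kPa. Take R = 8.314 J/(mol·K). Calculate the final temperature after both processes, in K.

416 K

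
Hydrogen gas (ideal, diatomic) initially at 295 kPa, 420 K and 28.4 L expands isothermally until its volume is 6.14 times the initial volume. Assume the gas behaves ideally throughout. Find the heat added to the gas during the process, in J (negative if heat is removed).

15200 J

n = P₁V₁/(RT₁) = 295×28.4/(8.314×420) = 2.40 mol.
Isothermal: T stays 420 K; PV = const ⇒ V₂ = 174 L, P₂ = 48.0 kPa.
ΔU = 0 (ideal gas, T constant).
W = nRT ln(V₂/V₁) = 2.40×8.314×420×ln(6.14) = 15200 J.
Q = ΔU + W = 15200 J.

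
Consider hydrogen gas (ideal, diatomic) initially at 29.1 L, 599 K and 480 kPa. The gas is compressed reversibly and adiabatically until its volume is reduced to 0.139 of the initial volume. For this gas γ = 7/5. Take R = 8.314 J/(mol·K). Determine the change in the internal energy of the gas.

n = P₁V₁/(RT₁) = 480×29.1/(8.314×599) = 2.80 mol.
Adiabatic: TV^(γ−1) = const ⇒ T₂ = 599×(7.19)^0.400 = 1320 K; PV^γ = const ⇒ P₂ = 7600 kPa.
For an ideal gas ΔU = nCvΔT with Cv = (5/2)R = 20.8 J/(mol·K).
ΔU = 2.80×20.8×(1320−599) = 42000 J.

42000 J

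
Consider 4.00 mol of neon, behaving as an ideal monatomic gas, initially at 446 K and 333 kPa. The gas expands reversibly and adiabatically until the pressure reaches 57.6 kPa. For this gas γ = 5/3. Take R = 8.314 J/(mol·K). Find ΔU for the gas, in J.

-11200 J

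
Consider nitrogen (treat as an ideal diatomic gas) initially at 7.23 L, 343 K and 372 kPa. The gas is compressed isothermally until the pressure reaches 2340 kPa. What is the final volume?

Isothermal: T stays 343 K; PV = const ⇒ V₂ = 1.15 L, P₂ = 2340 kPa.

1.15 L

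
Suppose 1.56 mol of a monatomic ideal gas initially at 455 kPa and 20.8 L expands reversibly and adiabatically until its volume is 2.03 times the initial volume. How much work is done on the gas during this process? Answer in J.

-5340 J

T₁ = P₁V₁/(nR) = 455×20.8/(1.56×8.314) = 730 K.
Adiabatic: TV^(γ−1) = const ⇒ T₂ = 730×(0.493)^0.667 = 455 K; PV^γ = const ⇒ P₂ = 140 kPa.
ΔU = nCvΔT = 1.56×12.5×(455−730) = -5340 J.
Q = 0 for an adiabatic process, so W = −ΔU = 5340 J.
Work done on the gas = −W_by = -5340 J.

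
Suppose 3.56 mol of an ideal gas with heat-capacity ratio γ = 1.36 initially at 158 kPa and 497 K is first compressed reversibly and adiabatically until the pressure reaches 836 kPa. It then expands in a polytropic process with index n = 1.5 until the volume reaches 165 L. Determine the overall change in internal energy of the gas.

V₁ = nRT₁/P₁ = 3.56×8.314×497/158 = 93.1 L.
Step 1 — Adiabatic: T₂/T₁ = (P₂/P₁)^((γ−1)/γ) ⇒ T₂ = 497×(5.29)^0.265 = 772 K; V₂ = 27.3 L.
ΔU = nCvΔT = 3.56×23.1×(772−497) = 22600 J.
Q = 0 for an adiabatic process, so W = −ΔU = -22600 J.
State after step 1: P = 836 kPa, V = 27.3 L, T = 772 K.
Step 2 — Polytropic n=1.5: T₂ = T₁(V₁/V₂)^(n−1) = 772×(0.166)^0.50 = 314 K; P₂ = P₁(V₁/V₂)^n = 56.4 kPa.
W = (P₁V₁−P₂V₂)/(n−1) = (836×27.3−56.4×165)/0.50 = 27100 J.
ΔU = nCvΔT = 3.56×23.1×(314−772) = -37700 J.
Q = ΔU + W = -10500 J.
Net over both steps: W = 4460 J, Q = -10500 J, ΔU = -15000 J.

-15000 J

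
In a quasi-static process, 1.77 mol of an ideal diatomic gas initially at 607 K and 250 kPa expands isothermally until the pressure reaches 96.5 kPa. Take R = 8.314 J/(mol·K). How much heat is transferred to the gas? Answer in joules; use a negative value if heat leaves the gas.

V₁ = nRT₁/P₁ = 1.77×8.314×607/250 = 35.7 L.
Isothermal: T stays 607 K; PV = const ⇒ V₂ = 92.6 L, P₂ = 96.5 kPa.
ΔU = 0 (ideal gas, T constant).
W = nRT ln(V₂/V₁) = 1.77×8.314×607×ln(2.59) = 8500 J.
Q = ΔU + W = 8500 J.

8500 J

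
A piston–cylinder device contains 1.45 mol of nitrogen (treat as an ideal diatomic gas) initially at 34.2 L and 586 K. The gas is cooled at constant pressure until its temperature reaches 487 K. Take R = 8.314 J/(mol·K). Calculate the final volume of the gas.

28.4 L

P₁ = nRT₁/V₁ = 1.45×8.314×586/34.2 = 207 kPa.
Isobaric: P stays 207 kPa; V/T = const ⇒ T₂ = 487 K, V₂ = 28.4 L.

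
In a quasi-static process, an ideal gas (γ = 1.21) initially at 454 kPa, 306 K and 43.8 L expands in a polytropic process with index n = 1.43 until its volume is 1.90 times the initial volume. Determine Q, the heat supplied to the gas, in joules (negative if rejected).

n = P₁V₁/(RT₁) = 454×43.8/(8.314×306) = 7.82 mol.
Polytropic n=1.43: T₂ = T₁(V₁/V₂)^(n−1) = 306×(0.526)^0.43 = 232 K; P₂ = P₁(V₁/V₂)^n = 181 kPa.
W = (P₁V₁−P₂V₂)/(n−1) = (454×43.8−181×83.2)/0.43 = 11200 J.
ΔU = nCvΔT = 7.82×39.6×(232−306) = -22800 J.
Q = ΔU + W = -11700 J.

-11700 J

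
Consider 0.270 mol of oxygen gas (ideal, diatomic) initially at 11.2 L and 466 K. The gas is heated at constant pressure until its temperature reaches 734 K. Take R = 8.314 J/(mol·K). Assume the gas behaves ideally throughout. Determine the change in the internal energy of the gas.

1500 J

P₁ = nRT₁/V₁ = 0.270×8.314×466/11.2 = 93.4 kPa.
Isobaric: P stays 93.4 kPa; V/T = const ⇒ T₂ = 734 K, V₂ = 17.6 L.
For an ideal gas ΔU = nCvΔT with Cv = (5/2)R = 20.8 J/(mol·K).
ΔU = 0.270×20.8×(734−466) = 1500 J.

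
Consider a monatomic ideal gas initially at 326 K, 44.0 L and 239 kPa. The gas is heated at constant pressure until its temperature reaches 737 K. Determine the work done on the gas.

n = P₁V₁/(RT₁) = 239×44.0/(8.314×326) = 3.88 mol.
Isobaric: P stays 239 kPa; V/T = const ⇒ T₂ = 737 K, V₂ = 99.5 L.
W = PΔV = 239×(99.5−44.0) kPa·L = 13300 J.
Work done on the gas = −W_by = -13300 J.

-13300 J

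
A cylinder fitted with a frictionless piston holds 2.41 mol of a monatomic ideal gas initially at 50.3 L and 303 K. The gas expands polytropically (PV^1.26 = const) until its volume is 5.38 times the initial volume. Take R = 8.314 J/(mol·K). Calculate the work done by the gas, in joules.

P₁ = nRT₁/V₁ = 2.41×8.314×303/50.3 = 121 kPa.
Polytropic n=1.26: T₂ = T₁(V₁/V₂)^(n−1) = 303×(0.186)^0.26 = 196 K; P₂ = P₁(V₁/V₂)^n = 14.5 kPa.
W = (P₁V₁−P₂V₂)/(n−1) = (121×50.3−14.5×271)/0.26 = 8270 J.

8270 J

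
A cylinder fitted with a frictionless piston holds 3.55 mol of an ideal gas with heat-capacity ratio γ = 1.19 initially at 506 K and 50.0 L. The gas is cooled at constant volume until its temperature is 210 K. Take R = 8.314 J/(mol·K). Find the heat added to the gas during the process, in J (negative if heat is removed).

-46000 J

P₁ = nRT₁/V₁ = 3.55×8.314×506/50.0 = 299 kPa.
Isochoric: V stays 50.0 L; P/T = const ⇒ T₂ = 210 K, P₂ = 124 kPa.
W = 0 (no volume change).
ΔU = nCvΔT = 3.55×43.8×(210−506) = -46000 J.
Q = ΔU = -46000 J.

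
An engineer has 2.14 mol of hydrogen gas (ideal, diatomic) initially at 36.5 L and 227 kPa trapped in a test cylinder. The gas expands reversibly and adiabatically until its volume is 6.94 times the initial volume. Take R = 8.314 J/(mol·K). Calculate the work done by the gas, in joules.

T₁ = P₁V₁/(nR) = 227×36.5/(2.14×8.314) = 466 K.
Adiabatic: TV^(γ−1) = const ⇒ T₂ = 466×(0.144)^0.400 = 215 K; PV^γ = const ⇒ P₂ = 15.1 kPa.
ΔU = nCvΔT = 2.14×20.8×(215−466) = -11200 J.
Q = 0 for an adiabatic process, so W = −ΔU = 11200 J.

11200 J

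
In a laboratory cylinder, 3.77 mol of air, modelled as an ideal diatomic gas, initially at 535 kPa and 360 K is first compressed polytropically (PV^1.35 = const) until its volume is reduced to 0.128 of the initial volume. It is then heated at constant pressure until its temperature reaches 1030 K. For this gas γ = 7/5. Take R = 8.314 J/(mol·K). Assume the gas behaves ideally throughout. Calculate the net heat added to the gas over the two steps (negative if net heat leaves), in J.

V₁ = nRT₁/P₁ = 3.77×8.314×360/535 = 21.1 L.
Step 1 — Polytropic n=1.35: T₂ = T₁(V₁/V₂)^(n−1) = 360×(7.81)^0.35 = 739 K; P₂ = P₁(V₁/V₂)^n = 8580 kPa.
W = (P₁V₁−P₂V₂)/(n−1) = (535×21.1−8580×2.70)/0.35 = -34000 J.
ΔU = nCvΔT = 3.77×20.8×(739−360) = 29700 J.
Q = ΔU + W = -4250 J.
State after step 1: P = 8580 kPa, V = 2.70 L, T = 739 K.
Step 2 — Isobaric: P stays 8580 kPa; V/T = const ⇒ T₂ = 1030 K, V₂ = 3.76 L.
W = PΔV = 8580×(3.76−2.70) kPa·L = 9110 J.
ΔU = nCvΔT = 3.77×20.8×(1030−739) = 22800 J.
Q = ΔU + W = nCpΔT = 31900 J.
Net over both steps: W = -24800 J, Q = 27700 J, ΔU = 52500 J.

27700 J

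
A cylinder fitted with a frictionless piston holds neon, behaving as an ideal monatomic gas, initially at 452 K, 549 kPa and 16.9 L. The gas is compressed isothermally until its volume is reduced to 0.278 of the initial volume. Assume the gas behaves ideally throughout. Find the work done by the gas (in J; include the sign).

-11900 J

n = P₁V₁/(RT₁) = 549×16.9/(8.314×452) = 2.47 mol.
Isothermal: T stays 452 K; PV = const ⇒ V₂ = 4.70 L, P₂ = 1970 kPa.
W = nRT ln(V₂/V₁) = 2.47×8.314×452×ln(0.278) = -11900 J.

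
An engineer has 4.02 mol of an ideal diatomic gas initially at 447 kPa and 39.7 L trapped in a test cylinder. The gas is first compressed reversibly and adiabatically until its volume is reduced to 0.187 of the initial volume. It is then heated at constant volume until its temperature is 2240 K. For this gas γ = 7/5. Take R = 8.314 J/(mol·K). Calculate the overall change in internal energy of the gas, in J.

143000 J

T₁ = P₁V₁/(nR) = 447×39.7/(4.02×8.314) = 531 K.
Step 1 — Adiabatic: TV^(γ−1) = const ⇒ T₂ = 531×(5.35)^0.400 = 1040 K; PV^γ = const ⇒ P₂ = 4670 kPa.
ΔU = nCvΔT = 4.02×20.8×(1040−531) = 42400 J.
Q = 0 for an adiabatic process, so W = −ΔU = -42400 J.
State after step 1: P = 4670 kPa, V = 7.42 L, T = 1040 K.
Step 2 — Isochoric: V stays 7.42 L; P/T = const ⇒ T₂ = 2240 K, P₂ = 10100 kPa.
W = 0 (no volume change).
ΔU = nCvΔT = 4.02×20.8×(2240−1040) = 100000 J.
Q = ΔU = 100000 J.
Net over both steps: W = -42400 J, Q = 100000 J, ΔU = 143000 J.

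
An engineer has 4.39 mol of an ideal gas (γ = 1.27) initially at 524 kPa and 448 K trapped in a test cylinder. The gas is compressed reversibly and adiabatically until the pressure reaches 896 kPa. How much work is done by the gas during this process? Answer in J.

-7320 J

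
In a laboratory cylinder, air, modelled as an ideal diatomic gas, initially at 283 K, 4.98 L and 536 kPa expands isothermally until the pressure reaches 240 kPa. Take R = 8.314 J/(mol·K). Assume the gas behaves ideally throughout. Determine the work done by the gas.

n = P₁V₁/(RT₁) = 536×4.98/(8.314×283) = 1.13 mol.
Isothermal: T stays 283 K; PV = const ⇒ V₂ = 11.1 L, P₂ = 240 kPa.
W = nRT ln(V₂/V₁) = 1.13×8.314×283×ln(2.23) = 2140 J.

2140 J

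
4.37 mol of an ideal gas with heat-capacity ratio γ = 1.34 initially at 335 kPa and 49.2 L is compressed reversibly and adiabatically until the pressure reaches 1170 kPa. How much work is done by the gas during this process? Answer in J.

T₁ = P₁V₁/(nR) = 335×49.2/(4.37×8.314) = 454 K.
Adiabatic: T₂/T₁ = (P₂/P₁)^((γ−1)/γ) ⇒ T₂ = 454×(3.49)^0.254 = 623 K; V₂ = 19.3 L.
ΔU = nCvΔT = 4.37×24.5×(623−454) = 18100 J.
Q = 0 for an adiabatic process, so W = −ΔU = -18100 J.

-18100 J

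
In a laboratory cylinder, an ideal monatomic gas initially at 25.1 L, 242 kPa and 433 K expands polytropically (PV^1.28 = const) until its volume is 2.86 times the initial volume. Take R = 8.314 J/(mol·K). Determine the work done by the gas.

n = P₁V₁/(RT₁) = 242×25.1/(8.314×433) = 1.69 mol.
Polytropic n=1.28: T₂ = T₁(V₁/V₂)^(n−1) = 433×(0.350)^0.28 = 323 K; P₂ = P₁(V₁/V₂)^n = 63.0 kPa.
W = (P₁V₁−P₂V₂)/(n−1) = (242×25.1−63.0×71.8)/0.28 = 5530 J.

5530 J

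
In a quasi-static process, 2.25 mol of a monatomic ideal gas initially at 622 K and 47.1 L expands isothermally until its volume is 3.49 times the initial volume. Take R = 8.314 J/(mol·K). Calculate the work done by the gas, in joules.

14500 J

P₁ = nRT₁/V₁ = 2.25×8.314×622/47.1 = 247 kPa.
Isothermal: T stays 622 K; PV = const ⇒ V₂ = 164 L, P₂ = 70.8 kPa.
W = nRT ln(V₂/V₁) = 2.25×8.314×622×ln(3.49) = 14500 J.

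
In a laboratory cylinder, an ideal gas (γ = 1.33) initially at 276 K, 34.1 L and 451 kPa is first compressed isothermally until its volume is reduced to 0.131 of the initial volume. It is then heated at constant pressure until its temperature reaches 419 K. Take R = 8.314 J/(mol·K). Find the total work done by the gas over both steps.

n = P₁V₁/(RT₁) = 451×34.1/(8.314×276) = 6.70 mol.
Step 1 — Isothermal: T stays 276 K; PV = const ⇒ V₂ = 4.47 L, P₂ = 3440 kPa.
ΔU = 0 (ideal gas, T constant).
W = nRT ln(V₂/V₁) = 6.70×8.314×276×ln(0.131) = -31300 J.
Q = ΔU + W = -31300 J.
State after step 1: P = 3440 kPa, V = 4.47 L, T = 276 K.
Step 2 — Isobaric: P stays 3440 kPa; V/T = const ⇒ T₂ = 419 K, V₂ = 6.78 L.
W = PΔV = 3440×(6.78−4.47) kPa·L = 7970 J.
ΔU = nCvΔT = 6.70×25.2×(419−276) = 24100 J.
Q = ΔU + W = nCpΔT = 32100 J.
Net over both steps: W = -23300 J, Q = 855 J, ΔU = 24100 J.

-23300 J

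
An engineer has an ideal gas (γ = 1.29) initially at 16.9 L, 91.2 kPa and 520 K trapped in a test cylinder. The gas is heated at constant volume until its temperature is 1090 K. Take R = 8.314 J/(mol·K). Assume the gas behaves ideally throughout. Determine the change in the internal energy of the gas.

n = P₁V₁/(RT₁) = 91.2×16.9/(8.314×520) = 0.357 mol.
Isochoric: V stays 16.9 L; P/T = const ⇒ T₂ = 1090 K, P₂ = 191 kPa.
For an ideal gas ΔU = nCvΔT with Cv = R/(γ−1) = 28.7 J/(mol·K).
ΔU = 0.357×28.7×(1090−520) = 5830 J.

5830 J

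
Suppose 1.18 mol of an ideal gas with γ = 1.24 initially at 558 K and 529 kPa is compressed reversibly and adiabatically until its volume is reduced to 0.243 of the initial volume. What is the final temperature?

V₁ = nRT₁/P₁ = 1.18×8.314×558/529 = 10.3 L.
Adiabatic: TV^(γ−1) = const ⇒ T₂ = 558×(4.12)^0.240 = 784 K; PV^γ = const ⇒ P₂ = 3060 kPa.

784 K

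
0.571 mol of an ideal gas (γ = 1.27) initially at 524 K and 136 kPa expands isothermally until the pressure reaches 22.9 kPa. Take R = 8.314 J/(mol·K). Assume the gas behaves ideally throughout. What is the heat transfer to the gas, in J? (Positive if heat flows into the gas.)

4430 J

V₁ = nRT₁/P₁ = 0.571×8.314×524/136 = 18.3 L.
Isothermal: T stays 524 K; PV = const ⇒ V₂ = 109 L, P₂ = 22.9 kPa.
ΔU = 0 (ideal gas, T constant).
W = nRT ln(V₂/V₁) = 0.571×8.314×524×ln(5.94) = 4430 J.
Q = ΔU + W = 4430 J.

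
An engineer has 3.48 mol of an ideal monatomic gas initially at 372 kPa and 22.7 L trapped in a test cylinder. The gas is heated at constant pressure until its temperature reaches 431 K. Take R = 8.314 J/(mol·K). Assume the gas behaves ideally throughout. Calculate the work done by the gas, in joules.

T₁ = P₁V₁/(nR) = 372×22.7/(3.48×8.314) = 292 K.
Isobaric: P stays 372 kPa; V/T = const ⇒ T₂ = 431 K, V₂ = 33.5 L.
W = PΔV = 372×(33.5−22.7) kPa·L = 4030 J.

4030 J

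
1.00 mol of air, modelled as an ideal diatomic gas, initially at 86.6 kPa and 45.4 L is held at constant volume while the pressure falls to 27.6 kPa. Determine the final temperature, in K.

T₁ = P₁V₁/(nR) = 86.6×45.4/(1.00×8.314) = 473 K.
Isochoric: V stays 45.4 L; P/T = const ⇒ T₂ = 151 K, P₂ = 27.6 kPa.

151 K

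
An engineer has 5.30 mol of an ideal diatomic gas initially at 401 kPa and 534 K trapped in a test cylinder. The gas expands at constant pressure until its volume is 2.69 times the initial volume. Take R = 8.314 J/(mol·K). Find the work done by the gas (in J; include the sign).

V₁ = nRT₁/P₁ = 5.30×8.314×534/401 = 58.7 L.
Isobaric: P stays 401 kPa; V/T = const ⇒ T₂ = 1440 K, V₂ = 158 L.
W = PΔV = 401×(158−58.7) kPa·L = 39800 J.

39800 J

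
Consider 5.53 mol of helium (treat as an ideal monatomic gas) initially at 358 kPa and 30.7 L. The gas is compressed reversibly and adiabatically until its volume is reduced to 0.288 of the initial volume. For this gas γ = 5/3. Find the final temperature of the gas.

548 K

T₁ = P₁V₁/(nR) = 358×30.7/(5.53×8.314) = 239 K.
Adiabatic: TV^(γ−1) = const ⇒ T₂ = 239×(3.47)^0.667 = 548 K; PV^γ = const ⇒ P₂ = 2850 kPa.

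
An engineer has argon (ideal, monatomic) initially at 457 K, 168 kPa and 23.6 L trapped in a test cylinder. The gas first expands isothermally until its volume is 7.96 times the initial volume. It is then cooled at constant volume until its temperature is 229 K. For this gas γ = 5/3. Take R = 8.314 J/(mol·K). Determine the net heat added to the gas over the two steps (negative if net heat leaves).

5260 J

n = P₁V₁/(RT₁) = 168×23.6/(8.314×457) = 1.04 mol.
Step 1 — Isothermal: T stays 457 K; PV = const ⇒ V₂ = 188 L, P₂ = 21.1 kPa.
ΔU = 0 (ideal gas, T constant).
W = nRT ln(V₂/V₁) = 1.04×8.314×457×ln(7.96) = 8220 J.
Q = ΔU + W = 8220 J.
State after step 1: P = 21.1 kPa, V = 188 L, T = 457 K.
Step 2 — Isochoric: V stays 188 L; P/T = const ⇒ T₂ = 229 K, P₂ = 10.6 kPa.
W = 0 (no volume change).
ΔU = nCvΔT = 1.04×12.5×(229−457) = -2970 J.
Q = ΔU = -2970 J.
Net over both steps: W = 8220 J, Q = 5260 J, ΔU = -2970 J.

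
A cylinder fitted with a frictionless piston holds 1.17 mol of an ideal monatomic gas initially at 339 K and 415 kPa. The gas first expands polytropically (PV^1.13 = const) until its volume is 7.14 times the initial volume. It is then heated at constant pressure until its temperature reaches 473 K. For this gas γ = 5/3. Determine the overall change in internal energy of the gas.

1960 J

V₁ = nRT₁/P₁ = 1.17×8.314×339/415 = 7.95 L.
Step 1 — Polytropic n=1.13: T₂ = T₁(V₁/V₂)^(n−1) = 339×(0.140)^0.13 = 263 K; P₂ = P₁(V₁/V₂)^n = 45.0 kPa.
W = (P₁V₁−P₂V₂)/(n−1) = (415×7.95−45.0×56.7)/0.13 = 5720 J.
ΔU = nCvΔT = 1.17×12.5×(263−339) = -1120 J.
Q = ΔU + W = 4600 J.
State after step 1: P = 45.0 kPa, V = 56.7 L, T = 263 K.
Step 2 — Isobaric: P stays 45.0 kPa; V/T = const ⇒ T₂ = 473 K, V₂ = 102 L.
W = PΔV = 45.0×(102−56.7) kPa·L = 2050 J.
ΔU = nCvΔT = 1.17×12.5×(473−263) = 3070 J.
Q = ΔU + W = nCpΔT = 5120 J.
Net over both steps: W = 7770 J, Q = 9720 J, ΔU = 1960 J.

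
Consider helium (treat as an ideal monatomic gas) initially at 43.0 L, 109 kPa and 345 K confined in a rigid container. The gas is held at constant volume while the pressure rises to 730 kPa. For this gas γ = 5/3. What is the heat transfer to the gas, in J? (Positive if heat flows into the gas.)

40100 J

n = P₁V₁/(RT₁) = 109×43.0/(8.314×345) = 1.63 mol.
Isochoric: V stays 43.0 L; P/T = const ⇒ T₂ = 2310 K, P₂ = 730 kPa.
W = 0 (no volume change).
ΔU = nCvΔT = 1.63×12.5×(2310−345) = 40100 J.
Q = ΔU = 40100 J.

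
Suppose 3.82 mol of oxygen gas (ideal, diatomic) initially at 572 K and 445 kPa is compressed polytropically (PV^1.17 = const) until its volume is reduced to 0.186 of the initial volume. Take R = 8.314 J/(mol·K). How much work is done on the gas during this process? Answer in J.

V₁ = nRT₁/P₁ = 3.82×8.314×572/445 = 40.8 L.
Polytropic n=1.17: T₂ = T₁(V₁/V₂)^(n−1) = 572×(5.38)^0.17 = 761 K; P₂ = P₁(V₁/V₂)^n = 3180 kPa.
W = (P₁V₁−P₂V₂)/(n−1) = (445×40.8−3180×7.59)/0.17 = -35400 J.
Work done on the gas = −W_by = 35400 J.

35400 J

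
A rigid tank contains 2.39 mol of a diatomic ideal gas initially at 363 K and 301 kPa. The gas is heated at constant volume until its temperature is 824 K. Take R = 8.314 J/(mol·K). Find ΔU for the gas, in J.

22900 J

V₁ = nRT₁/P₁ = 2.39×8.314×363/301 = 24.0 L.
Isochoric: V stays 24.0 L; P/T = const ⇒ T₂ = 824 K, P₂ = 683 kPa.
For an ideal gas ΔU = nCvΔT with Cv = (5/2)R = 20.8 J/(mol·K).
ΔU = 2.39×20.8×(824−363) = 22900 J.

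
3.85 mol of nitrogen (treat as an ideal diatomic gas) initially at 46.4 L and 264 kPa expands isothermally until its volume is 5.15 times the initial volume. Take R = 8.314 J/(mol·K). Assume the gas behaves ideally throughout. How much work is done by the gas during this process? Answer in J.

20100 J

T₁ = P₁V₁/(nR) = 264×46.4/(3.85×8.314) = 383 K.
Isothermal: T stays 383 K; PV = const ⇒ V₂ = 239 L, P₂ = 51.3 kPa.
W = nRT ln(V₂/V₁) = 3.85×8.314×383×ln(5.15) = 20100 J.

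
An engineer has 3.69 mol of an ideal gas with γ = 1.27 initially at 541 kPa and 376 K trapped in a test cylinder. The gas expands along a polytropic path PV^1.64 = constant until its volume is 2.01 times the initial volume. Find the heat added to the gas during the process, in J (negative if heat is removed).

-8900 J

V₁ = nRT₁/P₁ = 3.69×8.314×376/541 = 21.3 L.
Polytropic n=1.64: T₂ = T₁(V₁/V₂)^(n−1) = 376×(0.498)^0.64 = 241 K; P₂ = P₁(V₁/V₂)^n = 172 kPa.
W = (P₁V₁−P₂V₂)/(n−1) = (541×21.3−172×42.9)/0.64 = 6490 J.
ΔU = nCvΔT = 3.69×30.8×(241−376) = -15400 J.
Q = ΔU + W = -8900 J.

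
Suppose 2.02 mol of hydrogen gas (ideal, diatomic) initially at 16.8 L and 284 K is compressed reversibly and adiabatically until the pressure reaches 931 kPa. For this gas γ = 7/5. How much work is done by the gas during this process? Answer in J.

-4820 J

P₁ = nRT₁/V₁ = 2.02×8.314×284/16.8 = 284 kPa.
Adiabatic: T₂/T₁ = (P₂/P₁)^((γ−1)/γ) ⇒ T₂ = 284×(3.28)^0.286 = 399 K; V₂ = 7.19 L.
ΔU = nCvΔT = 2.02×20.8×(399−284) = 4820 J.
Q = 0 for an adiabatic process, so W = −ΔU = -4820 J.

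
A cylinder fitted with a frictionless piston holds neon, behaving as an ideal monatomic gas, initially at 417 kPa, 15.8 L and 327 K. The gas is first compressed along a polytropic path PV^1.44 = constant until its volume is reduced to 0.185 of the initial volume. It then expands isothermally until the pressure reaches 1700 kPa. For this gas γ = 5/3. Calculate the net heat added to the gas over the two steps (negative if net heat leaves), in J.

n = P₁V₁/(RT₁) = 417×15.8/(8.314×327) = 2.42 mol.
Step 1 — Polytropic n=1.44: T₂ = T₁(V₁/V₂)^(n−1) = 327×(5.41)^0.44 = 687 K; P₂ = P₁(V₁/V₂)^n = 4740 kPa.
W = (P₁V₁−P₂V₂)/(n−1) = (417×15.8−4740×2.92)/0.44 = -16500 J.
ΔU = nCvΔT = 2.42×12.5×(687−327) = 10900 J.
Q = ΔU + W = -5610 J.
State after step 1: P = 4740 kPa, V = 2.92 L, T = 687 K.
Step 2 — Isothermal: T stays 687 K; PV = const ⇒ V₂ = 8.14 L, P₂ = 1700 kPa.
ΔU = 0 (ideal gas, T constant).
W = nRT ln(V₂/V₁) = 2.42×8.314×687×ln(2.79) = 14200 J.
Q = ΔU + W = 14200 J.
Net over both steps: W = -2300 J, Q = 8580 J, ΔU = 10900 J.

8580 J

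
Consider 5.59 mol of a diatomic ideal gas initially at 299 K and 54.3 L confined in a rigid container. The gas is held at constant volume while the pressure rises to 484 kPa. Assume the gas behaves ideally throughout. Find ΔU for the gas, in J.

31000 J

P₁ = nRT₁/V₁ = 5.59×8.314×299/54.3 = 256 kPa.
Isochoric: V stays 54.3 L; P/T = const ⇒ T₂ = 565 K, P₂ = 484 kPa.
For an ideal gas ΔU = nCvΔT with Cv = (5/2)R = 20.8 J/(mol·K).
ΔU = 5.59×20.8×(565−299) = 31000 J.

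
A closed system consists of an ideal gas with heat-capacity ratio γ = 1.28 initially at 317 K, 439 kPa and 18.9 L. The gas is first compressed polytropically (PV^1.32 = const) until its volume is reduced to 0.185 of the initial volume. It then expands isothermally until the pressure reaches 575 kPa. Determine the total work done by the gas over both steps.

9310 J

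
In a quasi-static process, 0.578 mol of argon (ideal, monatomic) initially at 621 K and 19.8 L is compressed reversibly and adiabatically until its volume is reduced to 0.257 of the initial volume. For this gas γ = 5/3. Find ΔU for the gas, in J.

P₁ = nRT₁/V₁ = 0.578×8.314×621/19.8 = 151 kPa.
Adiabatic: TV^(γ−1) = const ⇒ T₂ = 621×(3.89)^0.667 = 1540 K; PV^γ = const ⇒ P₂ = 1450 kPa.
For an ideal gas ΔU = nCvΔT with Cv = (3/2)R = 12.5 J/(mol·K).
ΔU = 0.578×12.5×(1540−621) = 6600 J.

6600 J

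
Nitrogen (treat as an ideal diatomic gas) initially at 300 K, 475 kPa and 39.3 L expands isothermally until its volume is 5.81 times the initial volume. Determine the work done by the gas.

n = P₁V₁/(RT₁) = 475×39.3/(8.314×300) = 7.48 mol.
Isothermal: T stays 300 K; PV = const ⇒ V₂ = 228 L, P₂ = 81.8 kPa.
W = nRT ln(V₂/V₁) = 7.48×8.314×300×ln(5.81) = 32800 J.

32800 J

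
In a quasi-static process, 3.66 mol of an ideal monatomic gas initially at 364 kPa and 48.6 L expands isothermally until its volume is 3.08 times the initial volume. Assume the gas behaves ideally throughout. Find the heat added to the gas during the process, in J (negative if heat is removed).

T₁ = P₁V₁/(nR) = 364×48.6/(3.66×8.314) = 581 K.
Isothermal: T stays 581 K; PV = const ⇒ V₂ = 150 L, P₂ = 118 kPa.
ΔU = 0 (ideal gas, T constant).
W = nRT ln(V₂/V₁) = 3.66×8.314×581×ln(3.08) = 19900 J.
Q = ΔU + W = 19900 J.

19900 J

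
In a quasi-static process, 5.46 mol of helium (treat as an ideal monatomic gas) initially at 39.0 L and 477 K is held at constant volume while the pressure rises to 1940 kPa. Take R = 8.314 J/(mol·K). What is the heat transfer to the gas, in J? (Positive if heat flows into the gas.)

81000 J

P₁ = nRT₁/V₁ = 5.46×8.314×477/39.0 = 555 kPa.
Isochoric: V stays 39.0 L; P/T = const ⇒ T₂ = 1670 K, P₂ = 1940 kPa.
W = 0 (no volume change).
ΔU = nCvΔT = 5.46×12.5×(1670−477) = 81000 J.
Q = ΔU = 81000 J.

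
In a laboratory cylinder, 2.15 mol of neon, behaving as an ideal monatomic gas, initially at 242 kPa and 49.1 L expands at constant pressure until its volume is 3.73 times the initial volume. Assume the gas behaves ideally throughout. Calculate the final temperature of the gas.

T₁ = P₁V₁/(nR) = 242×49.1/(2.15×8.314) = 665 K.
Isobaric: P stays 242 kPa; V/T = const ⇒ T₂ = 2480 K, V₂ = 183 L.

2480 K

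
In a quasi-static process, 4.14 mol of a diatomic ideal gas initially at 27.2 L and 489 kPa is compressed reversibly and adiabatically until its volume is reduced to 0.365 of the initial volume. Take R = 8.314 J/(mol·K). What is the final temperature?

T₁ = P₁V₁/(nR) = 489×27.2/(4.14×8.314) = 386 K.
Adiabatic: TV^(γ−1) = const ⇒ T₂ = 386×(2.74)^0.400 = 578 K; PV^γ = const ⇒ P₂ = 2000 kPa.

578 K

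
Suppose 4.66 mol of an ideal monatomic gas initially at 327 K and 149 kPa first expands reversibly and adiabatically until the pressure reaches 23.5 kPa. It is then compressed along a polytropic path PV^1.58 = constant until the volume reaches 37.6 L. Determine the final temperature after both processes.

V₁ = nRT₁/P₁ = 4.66×8.314×327/149 = 85.0 L.
Step 1 — Adiabatic: T₂/T₁ = (P₂/P₁)^((γ−1)/γ) ⇒ T₂ = 327×(0.158)^0.400 = 156 K; V₂ = 258 L.
ΔU = nCvΔT = 4.66×12.5×(156−327) = -9930 J.
Q = 0 for an adiabatic process, so W = −ΔU = 9930 J.
State after step 1: P = 23.5 kPa, V = 258 L, T = 156 K.
Step 2 — Polytropic n=1.58: T₂ = T₁(V₁/V₂)^(n−1) = 156×(6.85)^0.58 = 477 K; P₂ = P₁(V₁/V₂)^n = 491 kPa.
W = (P₁V₁−P₂V₂)/(n−1) = (23.5×258−491×37.6)/0.58 = -21400 J.
ΔU = nCvΔT = 4.66×12.5×(477−156) = 18600 J.
Q = ΔU + W = -2780 J.
Net over both steps: W = -11500 J, Q = -2780 J, ΔU = 8710 J.

477 K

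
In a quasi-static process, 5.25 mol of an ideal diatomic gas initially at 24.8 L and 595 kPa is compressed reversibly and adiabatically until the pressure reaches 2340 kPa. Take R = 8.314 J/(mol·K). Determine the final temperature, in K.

500 K

T₁ = P₁V₁/(nR) = 595×24.8/(5.25×8.314) = 338 K.
Adiabatic: T₂/T₁ = (P₂/P₁)^((γ−1)/γ) ⇒ T₂ = 338×(3.93)^0.286 = 500 K; V₂ = 9.33 L.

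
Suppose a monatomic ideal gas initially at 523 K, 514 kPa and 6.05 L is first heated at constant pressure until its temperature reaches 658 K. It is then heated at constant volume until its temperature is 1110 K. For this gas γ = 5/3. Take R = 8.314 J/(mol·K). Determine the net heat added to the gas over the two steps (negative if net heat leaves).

6040 J

n = P₁V₁/(RT₁) = 514×6.05/(8.314×523) = 0.715 mol.
Step 1 — Isobaric: P stays 514 kPa; V/T = const ⇒ T₂ = 658 K, V₂ = 7.61 L.
W = PΔV = 514×(7.61−6.05) kPa·L = 803 J.
ΔU = nCvΔT = 0.715×12.5×(658−523) = 1200 J.
Q = ΔU + W = nCpΔT = 2010 J.
State after step 1: P = 514 kPa, V = 7.61 L, T = 658 K.
Step 2 — Isochoric: V stays 7.61 L; P/T = const ⇒ T₂ = 1110 K, P₂ = 867 kPa.
W = 0 (no volume change).
ΔU = nCvΔT = 0.715×12.5×(1110−658) = 4030 J.
Q = ΔU = 4030 J.
Net over both steps: W = 803 J, Q = 6040 J, ΔU = 5240 J.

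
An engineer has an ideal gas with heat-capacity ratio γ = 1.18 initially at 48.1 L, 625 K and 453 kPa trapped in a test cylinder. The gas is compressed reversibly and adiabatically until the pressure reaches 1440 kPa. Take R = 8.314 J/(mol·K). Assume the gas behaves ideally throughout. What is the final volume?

18.1 L

Adiabatic: T₂/T₁ = (P₂/P₁)^((γ−1)/γ) ⇒ T₂ = 625×(3.18)^0.153 = 746 K; V₂ = 18.1 L.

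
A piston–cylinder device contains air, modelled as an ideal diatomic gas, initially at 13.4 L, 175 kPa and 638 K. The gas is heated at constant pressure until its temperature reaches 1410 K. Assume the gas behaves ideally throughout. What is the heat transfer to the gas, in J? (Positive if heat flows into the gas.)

9930 J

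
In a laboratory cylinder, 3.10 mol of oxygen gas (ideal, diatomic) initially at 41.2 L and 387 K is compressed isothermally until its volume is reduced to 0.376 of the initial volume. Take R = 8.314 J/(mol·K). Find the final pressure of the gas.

644 kPa

P₁ = nRT₁/V₁ = 3.10×8.314×387/41.2 = 242 kPa.
Isothermal: T stays 387 K; PV = const ⇒ V₂ = 15.5 L, P₂ = 644 kPa.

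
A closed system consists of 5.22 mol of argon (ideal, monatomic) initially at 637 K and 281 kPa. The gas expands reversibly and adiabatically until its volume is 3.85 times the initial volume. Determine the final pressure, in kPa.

V₁ = nRT₁/P₁ = 5.22×8.314×637/281 = 98.4 L.
Adiabatic: TV^(γ−1) = const ⇒ T₂ = 637×(0.260)^0.667 = 259 K; PV^γ = const ⇒ P₂ = 29.7 kPa.

29.7 kPa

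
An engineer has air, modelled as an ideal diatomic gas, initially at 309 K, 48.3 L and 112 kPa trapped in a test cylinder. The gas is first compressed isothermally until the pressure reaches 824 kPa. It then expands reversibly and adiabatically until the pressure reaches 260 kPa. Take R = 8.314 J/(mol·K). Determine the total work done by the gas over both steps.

-7000 J

n = P₁V₁/(RT₁) = 112×48.3/(8.314×309) = 2.11 mol.
Step 1 — Isothermal: T stays 309 K; PV = const ⇒ V₂ = 6.57 L, P₂ = 824 kPa.
ΔU = 0 (ideal gas, T constant).
W = nRT ln(V₂/V₁) = 2.11×8.314×309×ln(0.136) = -10800 J.
Q = ΔU + W = -10800 J.
State after step 1: P = 824 kPa, V = 6.57 L, T = 309 K.
Step 2 — Adiabatic: T₂/T₁ = (P₂/P₁)^((γ−1)/γ) ⇒ T₂ = 309×(0.316)^0.286 = 222 K; V₂ = 15.0 L.
ΔU = nCvΔT = 2.11×20.8×(222−309) = -3800 J.
Q = 0 for an adiabatic process, so W = −ΔU = 3800 J.
Net over both steps: W = -7000 J, Q = -10800 J, ΔU = -3800 J.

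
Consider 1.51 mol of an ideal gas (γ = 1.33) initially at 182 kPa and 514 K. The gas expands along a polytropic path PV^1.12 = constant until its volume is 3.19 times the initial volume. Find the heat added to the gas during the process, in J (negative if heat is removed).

4450 J

V₁ = nRT₁/P₁ = 1.51×8.314×514/182 = 35.5 L.
Polytropic n=1.12: T₂ = T₁(V₁/V₂)^(n−1) = 514×(0.313)^0.12 = 447 K; P₂ = P₁(V₁/V₂)^n = 49.6 kPa.
W = (P₁V₁−P₂V₂)/(n−1) = (182×35.5−49.6×113)/0.12 = 6990 J.
ΔU = nCvΔT = 1.51×25.2×(447−514) = -2540 J.
Q = ΔU + W = 4450 J.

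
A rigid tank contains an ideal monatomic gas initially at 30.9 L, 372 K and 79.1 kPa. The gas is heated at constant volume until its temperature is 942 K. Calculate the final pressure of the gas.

Isochoric: V stays 30.9 L; P/T = const ⇒ T₂ = 942 K, P₂ = 200 kPa.

200 kPa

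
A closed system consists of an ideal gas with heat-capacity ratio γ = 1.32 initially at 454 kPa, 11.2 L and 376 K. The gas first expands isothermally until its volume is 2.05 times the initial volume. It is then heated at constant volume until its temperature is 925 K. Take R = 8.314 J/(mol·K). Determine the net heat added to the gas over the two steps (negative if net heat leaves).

n = P₁V₁/(RT₁) = 454×11.2/(8.314×376) = 1.63 mol.
Step 1 — Isothermal: T stays 376 K; PV = const ⇒ V₂ = 23.0 L, P₂ = 221 kPa.
ΔU = 0 (ideal gas, T constant).
W = nRT ln(V₂/V₁) = 1.63×8.314×376×ln(2.05) = 3650 J.
Q = ΔU + W = 3650 J.
State after step 1: P = 221 kPa, V = 23.0 L, T = 376 K.
Step 2 — Isochoric: V stays 23.0 L; P/T = const ⇒ T₂ = 925 K, P₂ = 545 kPa.
W = 0 (no volume change).
ΔU = nCvΔT = 1.63×26.0×(925−376) = 23200 J.
Q = ΔU = 23200 J.
Net over both steps: W = 3650 J, Q = 26900 J, ΔU = 23200 J.

26900 J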